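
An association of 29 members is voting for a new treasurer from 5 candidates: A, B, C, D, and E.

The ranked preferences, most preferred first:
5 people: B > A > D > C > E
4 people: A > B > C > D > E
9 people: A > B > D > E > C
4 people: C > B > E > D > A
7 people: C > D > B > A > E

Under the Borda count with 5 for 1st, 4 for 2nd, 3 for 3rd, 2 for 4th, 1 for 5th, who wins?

B

A: 5×4 + 4×5 + 9×5 + 4×1 + 7×2 = 103
B: 5×5 + 4×4 + 9×4 + 4×4 + 7×3 = 114
C: 5×2 + 4×3 + 9×1 + 4×5 + 7×5 = 86
D: 5×3 + 4×2 + 9×3 + 4×2 + 7×4 = 86
E: 5×1 + 4×1 + 9×2 + 4×3 + 7×1 = 46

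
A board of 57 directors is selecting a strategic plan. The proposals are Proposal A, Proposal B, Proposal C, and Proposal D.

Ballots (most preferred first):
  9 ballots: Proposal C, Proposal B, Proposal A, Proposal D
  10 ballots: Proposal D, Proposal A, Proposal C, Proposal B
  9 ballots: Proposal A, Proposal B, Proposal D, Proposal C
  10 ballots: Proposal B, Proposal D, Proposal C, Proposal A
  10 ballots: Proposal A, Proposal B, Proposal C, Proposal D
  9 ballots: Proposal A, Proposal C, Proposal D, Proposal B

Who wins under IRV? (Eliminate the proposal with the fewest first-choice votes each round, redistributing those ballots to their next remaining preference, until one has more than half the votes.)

Round 1: Proposal A 28, Proposal B 10, Proposal C 9, Proposal D 10. Proposal C eliminated.
Round 2: Proposal A 28, Proposal B 19, Proposal D 10. Proposal D eliminated.
Round 3: Proposal A 38, Proposal B 19. Proposal A has a majority (≥29).

Proposal A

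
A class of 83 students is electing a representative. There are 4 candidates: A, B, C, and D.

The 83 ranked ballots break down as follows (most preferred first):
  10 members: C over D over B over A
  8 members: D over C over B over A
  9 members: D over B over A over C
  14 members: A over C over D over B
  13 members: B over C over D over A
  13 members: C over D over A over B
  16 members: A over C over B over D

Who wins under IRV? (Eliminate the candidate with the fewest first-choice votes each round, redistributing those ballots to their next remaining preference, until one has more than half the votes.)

C

Round 1: A 30, B 13, C 23, D 17. B eliminated.
Round 2: A 30, C 36, D 17. D eliminated.
Round 3: A 39, C 44. C has a majority (≥42).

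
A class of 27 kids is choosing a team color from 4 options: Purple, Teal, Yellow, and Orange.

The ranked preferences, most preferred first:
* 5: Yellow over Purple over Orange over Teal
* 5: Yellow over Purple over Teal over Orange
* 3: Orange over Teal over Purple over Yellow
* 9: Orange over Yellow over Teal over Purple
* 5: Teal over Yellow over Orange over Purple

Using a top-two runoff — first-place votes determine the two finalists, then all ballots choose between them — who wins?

Yellow

Round 1 first-place votes: Purple 0, Teal 5, Yellow 10, Orange 12. Orange and Yellow advance.
Runoff: Orange is ranked above Yellow on 12 ballots, Yellow above Orange on 15.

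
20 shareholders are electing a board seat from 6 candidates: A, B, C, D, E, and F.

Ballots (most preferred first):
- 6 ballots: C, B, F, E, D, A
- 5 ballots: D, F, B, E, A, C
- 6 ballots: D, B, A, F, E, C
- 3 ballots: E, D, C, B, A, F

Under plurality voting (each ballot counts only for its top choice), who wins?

First-place votes: A 0, B 0, C 6, D 11, E 3, F 0.

D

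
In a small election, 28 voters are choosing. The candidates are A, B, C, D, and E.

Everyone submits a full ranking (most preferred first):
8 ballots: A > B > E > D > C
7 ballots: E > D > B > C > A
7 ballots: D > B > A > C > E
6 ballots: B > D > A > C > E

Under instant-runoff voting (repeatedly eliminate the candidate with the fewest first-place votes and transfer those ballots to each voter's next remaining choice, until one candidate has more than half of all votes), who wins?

D

Round 1: A 8, B 6, C 0, D 7, E 7. C eliminated.
Round 2: A 8, B 6, D 7, E 7. B eliminated.
Round 3: A 8, D 13, E 7. E eliminated.
Round 4: A 8, D 20. D has a majority (≥15).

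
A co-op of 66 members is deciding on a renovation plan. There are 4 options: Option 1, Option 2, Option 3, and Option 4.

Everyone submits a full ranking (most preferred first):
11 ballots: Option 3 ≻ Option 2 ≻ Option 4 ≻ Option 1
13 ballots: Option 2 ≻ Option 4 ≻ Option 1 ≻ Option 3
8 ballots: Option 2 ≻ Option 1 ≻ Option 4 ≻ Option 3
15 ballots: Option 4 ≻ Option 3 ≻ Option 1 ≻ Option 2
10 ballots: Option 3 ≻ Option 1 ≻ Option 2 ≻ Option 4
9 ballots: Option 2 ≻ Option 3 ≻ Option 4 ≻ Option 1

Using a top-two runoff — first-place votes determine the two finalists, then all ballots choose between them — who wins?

Option 3

Round 1 first-place votes: Option 1 0, Option 2 30, Option 3 21, Option 4 15. Option 2 and Option 3 advance.
Runoff: Option 2 is ranked above Option 3 on 30 ballots, Option 3 above Option 2 on 36.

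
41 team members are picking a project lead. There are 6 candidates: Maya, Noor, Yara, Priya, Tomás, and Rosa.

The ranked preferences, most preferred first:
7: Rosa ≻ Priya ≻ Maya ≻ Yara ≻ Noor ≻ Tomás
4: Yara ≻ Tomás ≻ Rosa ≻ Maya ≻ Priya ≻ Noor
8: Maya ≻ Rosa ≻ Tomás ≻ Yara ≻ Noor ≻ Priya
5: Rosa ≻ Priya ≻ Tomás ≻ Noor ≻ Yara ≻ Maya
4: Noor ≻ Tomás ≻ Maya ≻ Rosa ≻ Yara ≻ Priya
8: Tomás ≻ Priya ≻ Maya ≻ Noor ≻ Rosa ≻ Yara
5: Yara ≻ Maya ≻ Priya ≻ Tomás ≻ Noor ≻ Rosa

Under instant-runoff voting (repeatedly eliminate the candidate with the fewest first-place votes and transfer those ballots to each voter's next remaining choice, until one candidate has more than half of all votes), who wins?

Round 1: Maya 8, Noor 4, Yara 9, Priya 0, Tomás 8, Rosa 12. Priya eliminated.
Round 2: Maya 8, Noor 4, Yara 9, Tomás 8, Rosa 12. Noor eliminated.
Round 3: Maya 8, Yara 9, Tomás 12, Rosa 12. Maya eliminated.
Round 4: Yara 9, Tomás 12, Rosa 20. Yara eliminated.
Round 5: Tomás 21, Rosa 20. Tomás has a majority (≥21).

Tomás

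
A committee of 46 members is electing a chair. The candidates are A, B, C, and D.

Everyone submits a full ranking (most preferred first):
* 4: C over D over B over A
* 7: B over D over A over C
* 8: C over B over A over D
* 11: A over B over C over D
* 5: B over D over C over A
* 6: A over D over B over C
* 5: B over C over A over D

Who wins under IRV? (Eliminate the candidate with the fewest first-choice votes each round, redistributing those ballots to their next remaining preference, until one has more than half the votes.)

Round 1: A 17, B 17, C 12, D 0. D eliminated.
Round 2: A 17, B 17, C 12. C eliminated.
Round 3: A 17, B 29. B has a majority (≥24).

B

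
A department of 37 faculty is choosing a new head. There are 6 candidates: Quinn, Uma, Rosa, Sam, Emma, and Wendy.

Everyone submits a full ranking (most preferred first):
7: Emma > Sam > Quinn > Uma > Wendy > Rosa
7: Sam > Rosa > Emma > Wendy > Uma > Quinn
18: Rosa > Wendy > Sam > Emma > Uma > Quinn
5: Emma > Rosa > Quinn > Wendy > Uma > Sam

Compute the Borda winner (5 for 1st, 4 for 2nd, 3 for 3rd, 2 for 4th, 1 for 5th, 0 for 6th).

Quinn: 7×3 + 7×0 + 18×0 + 5×3 = 36
Uma: 7×2 + 7×1 + 18×1 + 5×1 = 44
Rosa: 7×0 + 7×4 + 18×5 + 5×4 = 138
Sam: 7×4 + 7×5 + 18×3 + 5×0 = 117
Emma: 7×5 + 7×3 + 18×2 + 5×5 = 117
Wendy: 7×1 + 7×2 + 18×4 + 5×2 = 103

Rosa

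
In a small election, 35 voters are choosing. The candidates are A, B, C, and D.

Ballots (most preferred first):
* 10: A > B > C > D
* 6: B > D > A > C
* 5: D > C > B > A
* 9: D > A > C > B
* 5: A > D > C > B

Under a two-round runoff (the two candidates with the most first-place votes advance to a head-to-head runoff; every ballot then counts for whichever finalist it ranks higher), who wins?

Round 1 first-place votes: A 15, B 6, C 0, D 14. A and D advance.
Runoff: A is ranked above D on 15 ballots, D above A on 20.

D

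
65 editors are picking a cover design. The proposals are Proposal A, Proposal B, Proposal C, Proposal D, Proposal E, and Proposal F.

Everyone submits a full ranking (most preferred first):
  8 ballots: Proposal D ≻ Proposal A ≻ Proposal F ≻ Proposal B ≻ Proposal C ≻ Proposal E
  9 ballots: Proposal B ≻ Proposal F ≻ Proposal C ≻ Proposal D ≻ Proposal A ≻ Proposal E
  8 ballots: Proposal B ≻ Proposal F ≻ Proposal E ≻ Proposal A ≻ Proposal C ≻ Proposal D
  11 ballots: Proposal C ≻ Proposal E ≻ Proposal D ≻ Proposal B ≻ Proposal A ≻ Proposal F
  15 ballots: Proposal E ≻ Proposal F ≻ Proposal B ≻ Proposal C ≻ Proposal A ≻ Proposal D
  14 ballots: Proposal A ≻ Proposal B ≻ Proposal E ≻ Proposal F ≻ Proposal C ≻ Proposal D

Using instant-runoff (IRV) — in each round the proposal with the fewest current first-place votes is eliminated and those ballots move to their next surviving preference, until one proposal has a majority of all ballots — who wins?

Round 1: Proposal A 14, Proposal B 17, Proposal C 11, Proposal D 8, Proposal E 15, Proposal F 0. Proposal F eliminated.
Round 2: Proposal A 14, Proposal B 17, Proposal C 11, Proposal D 8, Proposal E 15. Proposal D eliminated.
Round 3: Proposal A 22, Proposal B 17, Proposal C 11, Proposal E 15. Proposal C eliminated.
Round 4: Proposal A 22, Proposal B 17, Proposal E 26. Proposal B eliminated.
Round 5: Proposal A 31, Proposal E 34. Proposal E has a majority (≥33).

Proposal E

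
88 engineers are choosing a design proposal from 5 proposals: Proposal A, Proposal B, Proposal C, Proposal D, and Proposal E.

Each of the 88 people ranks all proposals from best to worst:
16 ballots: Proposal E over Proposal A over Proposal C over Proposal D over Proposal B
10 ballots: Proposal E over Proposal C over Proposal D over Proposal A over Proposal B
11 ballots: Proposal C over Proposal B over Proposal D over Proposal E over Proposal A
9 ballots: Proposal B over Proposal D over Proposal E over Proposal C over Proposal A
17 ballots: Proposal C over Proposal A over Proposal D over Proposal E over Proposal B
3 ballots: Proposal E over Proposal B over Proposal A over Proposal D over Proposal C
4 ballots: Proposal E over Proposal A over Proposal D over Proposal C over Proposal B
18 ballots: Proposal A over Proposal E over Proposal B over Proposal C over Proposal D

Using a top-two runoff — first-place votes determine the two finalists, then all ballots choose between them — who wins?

Proposal E

Round 1 first-place votes: Proposal A 18, Proposal B 9, Proposal C 28, Proposal D 0, Proposal E 33. Proposal E and Proposal C advance.
Runoff: Proposal E is ranked above Proposal C on 60 ballots, Proposal C above Proposal E on 28.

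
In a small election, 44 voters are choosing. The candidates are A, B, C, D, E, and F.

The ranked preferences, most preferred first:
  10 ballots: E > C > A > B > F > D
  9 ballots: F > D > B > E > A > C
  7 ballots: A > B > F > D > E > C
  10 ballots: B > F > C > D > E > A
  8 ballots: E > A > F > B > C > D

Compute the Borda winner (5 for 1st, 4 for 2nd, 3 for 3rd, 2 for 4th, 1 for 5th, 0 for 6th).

A: 10×3 + 9×1 + 7×5 + 10×0 + 8×4 = 106
B: 10×2 + 9×3 + 7×4 + 10×5 + 8×2 = 141
C: 10×4 + 9×0 + 7×0 + 10×3 + 8×1 = 78
D: 10×0 + 9×4 + 7×2 + 10×2 + 8×0 = 70
E: 10×5 + 9×2 + 7×1 + 10×1 + 8×5 = 125
F: 10×1 + 9×5 + 7×3 + 10×4 + 8×3 = 140

B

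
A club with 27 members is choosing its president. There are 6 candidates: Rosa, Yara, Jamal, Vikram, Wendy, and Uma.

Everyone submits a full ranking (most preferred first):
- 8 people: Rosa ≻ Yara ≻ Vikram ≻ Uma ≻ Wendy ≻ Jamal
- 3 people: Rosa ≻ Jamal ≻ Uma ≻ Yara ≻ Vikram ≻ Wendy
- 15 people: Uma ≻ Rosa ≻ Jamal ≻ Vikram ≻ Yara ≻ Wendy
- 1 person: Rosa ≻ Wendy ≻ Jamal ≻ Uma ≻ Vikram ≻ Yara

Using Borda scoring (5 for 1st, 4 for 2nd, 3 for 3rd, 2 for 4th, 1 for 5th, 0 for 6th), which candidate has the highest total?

Rosa: 8×5 + 3×5 + 15×4 + 1×5 = 120
Yara: 8×4 + 3×2 + 15×1 + 1×0 = 53
Jamal: 8×0 + 3×4 + 15×3 + 1×3 = 60
Vikram: 8×3 + 3×1 + 15×2 + 1×1 = 58
Wendy: 8×1 + 3×0 + 15×0 + 1×4 = 12
Uma: 8×2 + 3×3 + 15×5 + 1×2 = 102

Rosa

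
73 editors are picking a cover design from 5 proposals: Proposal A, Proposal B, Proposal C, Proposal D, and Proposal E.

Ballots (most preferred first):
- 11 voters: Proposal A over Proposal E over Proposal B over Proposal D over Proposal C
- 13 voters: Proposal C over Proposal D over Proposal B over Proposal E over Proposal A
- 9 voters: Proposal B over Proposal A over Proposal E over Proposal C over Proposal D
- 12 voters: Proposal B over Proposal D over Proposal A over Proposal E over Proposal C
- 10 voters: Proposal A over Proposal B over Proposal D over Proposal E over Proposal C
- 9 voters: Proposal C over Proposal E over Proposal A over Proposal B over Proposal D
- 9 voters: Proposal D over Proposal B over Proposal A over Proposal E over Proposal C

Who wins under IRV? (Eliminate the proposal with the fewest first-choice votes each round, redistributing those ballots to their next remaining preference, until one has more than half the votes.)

Proposal B

Round 1: Proposal A 21, Proposal B 21, Proposal C 22, Proposal D 9, Proposal E 0. Proposal E eliminated.
Round 2: Proposal A 21, Proposal B 21, Proposal C 22, Proposal D 9. Proposal D eliminated.
Round 3: Proposal A 21, Proposal B 30, Proposal C 22. Proposal A eliminated.
Round 4: Proposal B 51, Proposal C 22. Proposal B has a majority (≥37).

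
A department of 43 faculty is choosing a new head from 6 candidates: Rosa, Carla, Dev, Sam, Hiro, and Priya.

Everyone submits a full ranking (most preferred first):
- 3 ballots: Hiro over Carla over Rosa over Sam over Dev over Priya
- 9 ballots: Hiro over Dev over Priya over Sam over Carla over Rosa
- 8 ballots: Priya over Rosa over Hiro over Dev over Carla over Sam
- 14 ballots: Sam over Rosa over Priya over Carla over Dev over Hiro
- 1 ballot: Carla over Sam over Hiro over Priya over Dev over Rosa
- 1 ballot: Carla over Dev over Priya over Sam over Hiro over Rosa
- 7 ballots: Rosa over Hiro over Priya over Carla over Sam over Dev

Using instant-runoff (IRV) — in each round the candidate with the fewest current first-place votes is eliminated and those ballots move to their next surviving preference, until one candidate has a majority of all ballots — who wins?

Round 1: Rosa 7, Carla 2, Dev 0, Sam 14, Hiro 12, Priya 8. Dev eliminated.
Round 2: Rosa 7, Carla 2, Sam 14, Hiro 12, Priya 8. Carla eliminated.
Round 3: Rosa 7, Sam 15, Hiro 12, Priya 9. Rosa eliminated.
Round 4: Sam 15, Hiro 19, Priya 9. Priya eliminated.
Round 5: Sam 16, Hiro 27. Hiro has a majority (≥22).

Hiro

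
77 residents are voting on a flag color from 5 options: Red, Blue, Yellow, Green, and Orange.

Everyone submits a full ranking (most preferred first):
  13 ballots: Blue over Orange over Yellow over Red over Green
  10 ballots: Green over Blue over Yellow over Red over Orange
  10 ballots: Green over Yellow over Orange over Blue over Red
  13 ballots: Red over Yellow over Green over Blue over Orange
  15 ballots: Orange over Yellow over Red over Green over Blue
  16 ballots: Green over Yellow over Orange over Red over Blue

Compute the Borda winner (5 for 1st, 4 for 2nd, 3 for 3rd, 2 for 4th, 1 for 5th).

Yellow

Red: 13×2 + 10×2 + 10×1 + 13×5 + 15×3 + 16×2 = 198
Blue: 13×5 + 10×4 + 10×2 + 13×2 + 15×1 + 16×1 = 182
Yellow: 13×3 + 10×3 + 10×4 + 13×4 + 15×4 + 16×4 = 285
Green: 13×1 + 10×5 + 10×5 + 13×3 + 15×2 + 16×5 = 262
Orange: 13×4 + 10×1 + 10×3 + 13×1 + 15×5 + 16×3 = 228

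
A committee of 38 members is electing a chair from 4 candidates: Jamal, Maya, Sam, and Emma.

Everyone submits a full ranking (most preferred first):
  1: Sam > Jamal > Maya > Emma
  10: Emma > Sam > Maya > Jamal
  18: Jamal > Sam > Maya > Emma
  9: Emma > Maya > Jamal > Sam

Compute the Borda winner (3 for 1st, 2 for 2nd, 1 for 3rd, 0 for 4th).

Jamal

Jamal: 1×2 + 10×0 + 18×3 + 9×1 = 65
Maya: 1×1 + 10×1 + 18×1 + 9×2 = 47
Sam: 1×3 + 10×2 + 18×2 + 9×0 = 59
Emma: 1×0 + 10×3 + 18×0 + 9×3 = 57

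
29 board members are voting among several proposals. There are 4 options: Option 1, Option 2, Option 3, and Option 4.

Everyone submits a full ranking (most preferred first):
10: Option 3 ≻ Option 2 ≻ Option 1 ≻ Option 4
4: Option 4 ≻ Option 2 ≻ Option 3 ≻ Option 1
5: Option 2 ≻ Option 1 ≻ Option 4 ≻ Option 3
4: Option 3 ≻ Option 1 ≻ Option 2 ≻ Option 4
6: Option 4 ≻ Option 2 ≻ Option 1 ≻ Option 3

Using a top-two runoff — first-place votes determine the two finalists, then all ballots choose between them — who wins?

Option 4

Round 1 first-place votes: Option 1 0, Option 2 5, Option 3 14, Option 4 10. Option 3 and Option 4 advance.
Runoff: Option 3 is ranked above Option 4 on 14 ballots, Option 4 above Option 3 on 15.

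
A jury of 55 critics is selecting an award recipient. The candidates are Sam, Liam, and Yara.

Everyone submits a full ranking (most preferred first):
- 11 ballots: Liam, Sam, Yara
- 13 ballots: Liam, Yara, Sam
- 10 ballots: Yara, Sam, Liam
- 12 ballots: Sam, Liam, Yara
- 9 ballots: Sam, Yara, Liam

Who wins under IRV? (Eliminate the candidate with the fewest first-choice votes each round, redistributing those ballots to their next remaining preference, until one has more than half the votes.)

Round 1: Sam 21, Liam 24, Yara 10. Yara eliminated.
Round 2: Sam 31, Liam 24. Sam has a majority (≥28).

Sam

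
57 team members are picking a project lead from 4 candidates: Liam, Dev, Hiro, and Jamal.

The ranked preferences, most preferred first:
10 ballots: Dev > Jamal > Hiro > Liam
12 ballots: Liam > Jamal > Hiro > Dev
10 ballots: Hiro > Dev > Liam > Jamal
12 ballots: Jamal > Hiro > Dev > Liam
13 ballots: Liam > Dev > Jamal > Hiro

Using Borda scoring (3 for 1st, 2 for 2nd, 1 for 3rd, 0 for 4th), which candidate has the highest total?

Jamal

Liam: 10×0 + 12×3 + 10×1 + 12×0 + 13×3 = 85
Dev: 10×3 + 12×0 + 10×2 + 12×1 + 13×2 = 88
Hiro: 10×1 + 12×1 + 10×3 + 12×2 + 13×0 = 76
Jamal: 10×2 + 12×2 + 10×0 + 12×3 + 13×1 = 93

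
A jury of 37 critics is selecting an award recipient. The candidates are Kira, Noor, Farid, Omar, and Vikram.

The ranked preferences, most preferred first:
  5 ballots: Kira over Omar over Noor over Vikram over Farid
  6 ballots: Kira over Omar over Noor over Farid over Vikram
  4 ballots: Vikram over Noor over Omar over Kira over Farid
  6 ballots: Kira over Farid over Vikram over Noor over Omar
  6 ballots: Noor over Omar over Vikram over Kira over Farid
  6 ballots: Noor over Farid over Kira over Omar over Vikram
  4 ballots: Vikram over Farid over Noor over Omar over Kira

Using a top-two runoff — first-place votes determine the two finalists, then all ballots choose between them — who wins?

Round 1 first-place votes: Kira 17, Noor 12, Farid 0, Omar 0, Vikram 8. Kira and Noor advance.
Runoff: Kira is ranked above Noor on 17 ballots, Noor above Kira on 20.

Noor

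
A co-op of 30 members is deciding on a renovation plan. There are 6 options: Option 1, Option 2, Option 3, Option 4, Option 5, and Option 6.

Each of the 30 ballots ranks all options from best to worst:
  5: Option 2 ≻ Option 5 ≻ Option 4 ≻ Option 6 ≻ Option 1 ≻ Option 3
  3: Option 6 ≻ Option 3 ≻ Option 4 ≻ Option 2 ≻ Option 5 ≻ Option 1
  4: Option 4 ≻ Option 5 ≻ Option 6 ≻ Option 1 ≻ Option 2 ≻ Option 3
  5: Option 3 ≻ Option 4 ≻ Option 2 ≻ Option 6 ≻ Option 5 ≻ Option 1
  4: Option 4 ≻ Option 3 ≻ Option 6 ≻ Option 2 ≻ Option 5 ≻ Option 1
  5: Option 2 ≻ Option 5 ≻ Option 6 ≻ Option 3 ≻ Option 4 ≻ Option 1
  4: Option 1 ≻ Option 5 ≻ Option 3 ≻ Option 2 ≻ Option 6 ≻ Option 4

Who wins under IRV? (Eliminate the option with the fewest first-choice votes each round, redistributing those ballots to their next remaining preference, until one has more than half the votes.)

Round 1: Option 1 4, Option 2 10, Option 3 5, Option 4 8, Option 5 0, Option 6 3. Option 5 eliminated.
Round 2: Option 1 4, Option 2 10, Option 3 5, Option 4 8, Option 6 3. Option 6 eliminated.
Round 3: Option 1 4, Option 2 10, Option 3 8, Option 4 8. Option 1 eliminated.
Round 4: Option 2 10, Option 3 12, Option 4 8. Option 4 eliminated.
Round 5: Option 2 14, Option 3 16. Option 3 has a majority (≥16).

Option 3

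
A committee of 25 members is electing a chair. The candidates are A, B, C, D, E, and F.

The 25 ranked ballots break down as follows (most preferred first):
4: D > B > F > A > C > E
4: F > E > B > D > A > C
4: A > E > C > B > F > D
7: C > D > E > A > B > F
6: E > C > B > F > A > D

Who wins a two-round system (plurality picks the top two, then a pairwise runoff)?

Round 1 first-place votes: A 4, B 0, C 7, D 4, E 6, F 4. C and E advance.
Runoff: C is ranked above E on 11 ballots, E above C on 14.

E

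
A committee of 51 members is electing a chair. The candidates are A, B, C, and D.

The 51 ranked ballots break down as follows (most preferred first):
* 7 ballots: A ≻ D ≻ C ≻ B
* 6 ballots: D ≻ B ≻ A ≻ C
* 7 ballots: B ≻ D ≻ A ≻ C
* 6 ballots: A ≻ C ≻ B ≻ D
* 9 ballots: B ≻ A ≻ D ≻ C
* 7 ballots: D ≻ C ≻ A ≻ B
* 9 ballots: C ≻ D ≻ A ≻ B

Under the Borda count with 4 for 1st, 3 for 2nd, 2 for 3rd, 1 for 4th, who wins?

A: 7×4 + 6×2 + 7×2 + 6×4 + 9×3 + 7×2 + 9×2 = 137
B: 7×1 + 6×3 + 7×4 + 6×2 + 9×4 + 7×1 + 9×1 = 117
C: 7×2 + 6×1 + 7×1 + 6×3 + 9×1 + 7×3 + 9×4 = 111
D: 7×3 + 6×4 + 7×3 + 6×1 + 9×2 + 7×4 + 9×3 = 145

D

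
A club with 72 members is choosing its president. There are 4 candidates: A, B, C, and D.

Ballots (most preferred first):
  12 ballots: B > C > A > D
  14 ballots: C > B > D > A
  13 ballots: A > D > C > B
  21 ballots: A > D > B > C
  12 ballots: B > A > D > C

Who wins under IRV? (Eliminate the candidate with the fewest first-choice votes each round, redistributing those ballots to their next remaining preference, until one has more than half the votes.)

B

Round 1: A 34, B 24, C 14, D 0. D eliminated.
Round 2: A 34, B 24, C 14. C eliminated.
Round 3: A 34, B 38. B has a majority (≥37).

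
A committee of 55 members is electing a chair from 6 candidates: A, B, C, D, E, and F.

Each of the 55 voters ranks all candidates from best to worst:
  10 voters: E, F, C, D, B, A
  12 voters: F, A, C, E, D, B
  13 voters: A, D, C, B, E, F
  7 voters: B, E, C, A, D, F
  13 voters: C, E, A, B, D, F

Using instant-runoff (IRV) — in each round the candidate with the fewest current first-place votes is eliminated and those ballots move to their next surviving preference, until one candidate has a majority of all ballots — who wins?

Round 1: A 13, B 7, C 13, D 0, E 10, F 12. D eliminated.
Round 2: A 13, B 7, C 13, E 10, F 12. B eliminated.
Round 3: A 13, C 13, E 17, F 12. F eliminated.
Round 4: A 25, C 13, E 17. C eliminated.
Round 5: A 25, E 30. E has a majority (≥28).

E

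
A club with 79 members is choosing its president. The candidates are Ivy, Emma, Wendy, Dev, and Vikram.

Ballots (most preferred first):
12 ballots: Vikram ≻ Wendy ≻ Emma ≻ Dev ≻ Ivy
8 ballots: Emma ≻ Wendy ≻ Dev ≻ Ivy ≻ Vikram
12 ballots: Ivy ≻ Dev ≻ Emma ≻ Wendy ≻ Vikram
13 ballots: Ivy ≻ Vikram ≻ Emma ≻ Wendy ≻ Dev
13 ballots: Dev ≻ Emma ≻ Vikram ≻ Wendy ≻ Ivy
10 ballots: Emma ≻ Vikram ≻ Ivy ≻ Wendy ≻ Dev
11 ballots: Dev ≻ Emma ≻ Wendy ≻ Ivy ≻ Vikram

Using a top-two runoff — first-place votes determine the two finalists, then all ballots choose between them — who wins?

Round 1 first-place votes: Ivy 25, Emma 18, Wendy 0, Dev 24, Vikram 12. Ivy and Dev advance.
Runoff: Ivy is ranked above Dev on 35 ballots, Dev above Ivy on 44.

Dev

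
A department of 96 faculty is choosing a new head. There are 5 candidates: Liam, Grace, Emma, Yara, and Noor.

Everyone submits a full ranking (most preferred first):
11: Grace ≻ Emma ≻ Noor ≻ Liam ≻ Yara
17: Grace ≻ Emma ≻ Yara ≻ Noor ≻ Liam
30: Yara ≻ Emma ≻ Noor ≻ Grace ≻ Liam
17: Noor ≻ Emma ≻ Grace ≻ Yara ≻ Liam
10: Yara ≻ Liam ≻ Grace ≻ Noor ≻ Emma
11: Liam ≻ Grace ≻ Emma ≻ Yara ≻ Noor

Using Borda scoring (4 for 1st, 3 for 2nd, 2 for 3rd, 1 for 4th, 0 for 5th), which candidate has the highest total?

Emma

Liam: 11×1 + 17×0 + 30×0 + 17×0 + 10×3 + 11×4 = 85
Grace: 11×4 + 17×4 + 30×1 + 17×2 + 10×2 + 11×3 = 229
Emma: 11×3 + 17×3 + 30×3 + 17×3 + 10×0 + 11×2 = 247
Yara: 11×0 + 17×2 + 30×4 + 17×1 + 10×4 + 11×1 = 222
Noor: 11×2 + 17×1 + 30×2 + 17×4 + 10×1 + 11×0 = 177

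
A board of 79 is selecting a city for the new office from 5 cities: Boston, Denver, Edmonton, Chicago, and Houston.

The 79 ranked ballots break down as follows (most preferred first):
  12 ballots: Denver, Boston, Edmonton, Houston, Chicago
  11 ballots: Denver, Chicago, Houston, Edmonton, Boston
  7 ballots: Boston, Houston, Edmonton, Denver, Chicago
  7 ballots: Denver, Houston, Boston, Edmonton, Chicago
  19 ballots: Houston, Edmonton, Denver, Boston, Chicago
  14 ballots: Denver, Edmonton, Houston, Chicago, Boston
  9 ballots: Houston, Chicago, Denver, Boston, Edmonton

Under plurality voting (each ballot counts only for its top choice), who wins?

First-place votes: Boston 7, Denver 44, Edmonton 0, Chicago 0, Houston 28.

Denver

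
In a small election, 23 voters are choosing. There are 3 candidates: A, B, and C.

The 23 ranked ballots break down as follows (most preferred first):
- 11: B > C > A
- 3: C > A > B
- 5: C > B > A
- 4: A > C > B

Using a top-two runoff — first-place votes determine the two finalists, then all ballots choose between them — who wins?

C

Round 1 first-place votes: A 4, B 11, C 8. B and C advance.
Runoff: B is ranked above C on 11 ballots, C above B on 12.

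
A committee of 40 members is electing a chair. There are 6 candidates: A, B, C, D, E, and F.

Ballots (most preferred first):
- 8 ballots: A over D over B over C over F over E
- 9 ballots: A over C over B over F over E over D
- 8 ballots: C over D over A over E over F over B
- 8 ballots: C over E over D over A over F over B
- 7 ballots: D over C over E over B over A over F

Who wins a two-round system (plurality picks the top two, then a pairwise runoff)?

C

Round 1 first-place votes: A 17, B 0, C 16, D 7, E 0, F 0. A and C advance.
Runoff: A is ranked above C on 17 ballots, C above A on 23.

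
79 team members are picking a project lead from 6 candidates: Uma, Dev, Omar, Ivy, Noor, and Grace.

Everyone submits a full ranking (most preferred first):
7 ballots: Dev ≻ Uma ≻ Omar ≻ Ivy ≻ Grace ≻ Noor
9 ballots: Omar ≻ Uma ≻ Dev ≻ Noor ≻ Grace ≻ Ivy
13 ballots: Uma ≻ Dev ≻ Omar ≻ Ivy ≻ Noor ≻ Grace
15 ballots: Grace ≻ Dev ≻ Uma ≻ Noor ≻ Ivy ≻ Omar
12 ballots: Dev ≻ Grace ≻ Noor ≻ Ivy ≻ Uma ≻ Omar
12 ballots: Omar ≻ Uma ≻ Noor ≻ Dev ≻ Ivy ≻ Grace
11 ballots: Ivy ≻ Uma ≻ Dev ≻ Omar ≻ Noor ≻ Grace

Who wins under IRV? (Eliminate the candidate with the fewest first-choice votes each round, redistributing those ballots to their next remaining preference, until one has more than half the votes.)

Uma

Round 1: Uma 13, Dev 19, Omar 21, Ivy 11, Noor 0, Grace 15. Noor eliminated.
Round 2: Uma 13, Dev 19, Omar 21, Ivy 11, Grace 15. Ivy eliminated.
Round 3: Uma 24, Dev 19, Omar 21, Grace 15. Grace eliminated.
Round 4: Uma 24, Dev 34, Omar 21. Omar eliminated.
Round 5: Uma 45, Dev 34. Uma has a majority (≥40).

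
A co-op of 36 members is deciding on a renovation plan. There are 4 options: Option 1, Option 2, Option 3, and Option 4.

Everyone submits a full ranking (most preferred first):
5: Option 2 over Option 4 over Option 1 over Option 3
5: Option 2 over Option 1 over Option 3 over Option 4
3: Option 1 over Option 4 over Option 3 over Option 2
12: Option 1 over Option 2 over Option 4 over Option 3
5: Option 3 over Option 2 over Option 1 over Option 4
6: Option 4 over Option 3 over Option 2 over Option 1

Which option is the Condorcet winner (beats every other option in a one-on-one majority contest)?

Option 2

Option 2 vs Option 1: 21–15
Option 2 vs Option 3: 22–14
Option 2 vs Option 4: 27–9
Option 2 beats every other option.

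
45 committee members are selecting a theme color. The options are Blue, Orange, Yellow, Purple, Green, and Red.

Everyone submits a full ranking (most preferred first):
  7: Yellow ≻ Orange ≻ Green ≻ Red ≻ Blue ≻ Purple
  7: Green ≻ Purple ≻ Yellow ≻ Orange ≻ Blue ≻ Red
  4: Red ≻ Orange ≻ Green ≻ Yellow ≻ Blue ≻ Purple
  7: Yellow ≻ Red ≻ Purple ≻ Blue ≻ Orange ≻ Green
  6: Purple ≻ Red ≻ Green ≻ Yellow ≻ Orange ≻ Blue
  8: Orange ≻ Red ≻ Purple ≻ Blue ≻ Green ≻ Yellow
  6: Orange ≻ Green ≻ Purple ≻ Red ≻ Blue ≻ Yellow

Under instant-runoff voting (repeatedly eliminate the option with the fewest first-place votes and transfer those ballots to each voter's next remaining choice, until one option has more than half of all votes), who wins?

Yellow

Round 1: Blue 0, Orange 14, Yellow 14, Purple 6, Green 7, Red 4. Blue eliminated.
Round 2: Orange 14, Yellow 14, Purple 6, Green 7, Red 4. Red eliminated.
Round 3: Orange 18, Yellow 14, Purple 6, Green 7. Purple eliminated.
Round 4: Orange 18, Yellow 14, Green 13. Green eliminated.
Round 5: Orange 18, Yellow 27. Yellow has a majority (≥23).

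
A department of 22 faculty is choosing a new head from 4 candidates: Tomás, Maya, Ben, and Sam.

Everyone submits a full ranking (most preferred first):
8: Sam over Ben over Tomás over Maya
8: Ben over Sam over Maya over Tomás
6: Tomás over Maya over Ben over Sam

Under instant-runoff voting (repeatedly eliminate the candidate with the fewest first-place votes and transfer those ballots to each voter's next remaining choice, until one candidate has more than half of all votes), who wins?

Round 1: Tomás 6, Maya 0, Ben 8, Sam 8. Maya eliminated.
Round 2: Tomás 6, Ben 8, Sam 8. Tomás eliminated.
Round 3: Ben 14, Sam 8. Ben has a majority (≥12).

Ben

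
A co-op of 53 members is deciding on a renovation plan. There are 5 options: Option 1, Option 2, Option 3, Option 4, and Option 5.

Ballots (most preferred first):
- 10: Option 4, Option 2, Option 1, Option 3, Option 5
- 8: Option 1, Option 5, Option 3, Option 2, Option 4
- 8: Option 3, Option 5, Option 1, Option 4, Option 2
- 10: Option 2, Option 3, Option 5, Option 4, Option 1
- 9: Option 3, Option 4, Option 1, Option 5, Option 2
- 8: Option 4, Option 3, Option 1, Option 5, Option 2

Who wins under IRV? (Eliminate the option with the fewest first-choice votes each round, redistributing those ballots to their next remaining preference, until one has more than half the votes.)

Round 1: Option 1 8, Option 2 10, Option 3 17, Option 4 18, Option 5 0. Option 5 eliminated.
Round 2: Option 1 8, Option 2 10, Option 3 17, Option 4 18. Option 1 eliminated.
Round 3: Option 2 10, Option 3 25, Option 4 18. Option 2 eliminated.
Round 4: Option 3 35, Option 4 18. Option 3 has a majority (≥27).

Option 3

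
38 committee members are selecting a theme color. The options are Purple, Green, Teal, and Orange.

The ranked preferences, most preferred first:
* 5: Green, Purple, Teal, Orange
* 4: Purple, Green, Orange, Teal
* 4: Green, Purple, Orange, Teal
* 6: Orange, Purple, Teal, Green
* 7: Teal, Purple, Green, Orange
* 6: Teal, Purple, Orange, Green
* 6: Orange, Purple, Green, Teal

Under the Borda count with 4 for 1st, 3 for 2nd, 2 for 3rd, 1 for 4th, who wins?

Purple: 5×3 + 4×4 + 4×3 + 6×3 + 7×3 + 6×3 + 6×3 = 118
Green: 5×4 + 4×3 + 4×4 + 6×1 + 7×2 + 6×1 + 6×2 = 86
Teal: 5×2 + 4×1 + 4×1 + 6×2 + 7×4 + 6×4 + 6×1 = 88
Orange: 5×1 + 4×2 + 4×2 + 6×4 + 7×1 + 6×2 + 6×4 = 88

Purple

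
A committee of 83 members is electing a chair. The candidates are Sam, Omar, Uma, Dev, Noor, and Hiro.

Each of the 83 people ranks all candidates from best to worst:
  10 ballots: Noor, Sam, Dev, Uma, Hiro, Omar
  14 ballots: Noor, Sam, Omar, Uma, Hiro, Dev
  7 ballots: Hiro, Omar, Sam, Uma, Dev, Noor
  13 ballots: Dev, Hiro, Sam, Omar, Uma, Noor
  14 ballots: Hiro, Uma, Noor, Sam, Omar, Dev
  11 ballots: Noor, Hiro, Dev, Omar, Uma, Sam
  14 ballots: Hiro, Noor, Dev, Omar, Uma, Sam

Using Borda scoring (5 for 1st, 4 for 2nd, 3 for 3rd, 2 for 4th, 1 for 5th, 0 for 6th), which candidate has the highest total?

Hiro

Sam: 10×4 + 14×4 + 7×3 + 13×3 + 14×2 + 11×0 + 14×0 = 184
Omar: 10×0 + 14×3 + 7×4 + 13×2 + 14×1 + 11×2 + 14×2 = 160
Uma: 10×2 + 14×2 + 7×2 + 13×1 + 14×4 + 11×1 + 14×1 = 156
Dev: 10×3 + 14×0 + 7×1 + 13×5 + 14×0 + 11×3 + 14×3 = 177
Noor: 10×5 + 14×5 + 7×0 + 13×0 + 14×3 + 11×5 + 14×4 = 273
Hiro: 10×1 + 14×1 + 7×5 + 13×4 + 14×5 + 11×4 + 14×5 = 295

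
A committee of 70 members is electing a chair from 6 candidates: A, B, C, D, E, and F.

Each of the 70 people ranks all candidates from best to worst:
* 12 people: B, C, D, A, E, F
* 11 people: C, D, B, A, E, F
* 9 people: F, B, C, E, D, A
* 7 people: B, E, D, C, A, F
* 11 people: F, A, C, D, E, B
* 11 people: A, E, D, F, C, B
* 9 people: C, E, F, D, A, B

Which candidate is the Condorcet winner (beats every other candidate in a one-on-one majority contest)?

C vs A: 48–22
C vs B: 42–28
C vs D: 52–18
C vs E: 52–18
C vs F: 39–31
C beats every other candidate.

C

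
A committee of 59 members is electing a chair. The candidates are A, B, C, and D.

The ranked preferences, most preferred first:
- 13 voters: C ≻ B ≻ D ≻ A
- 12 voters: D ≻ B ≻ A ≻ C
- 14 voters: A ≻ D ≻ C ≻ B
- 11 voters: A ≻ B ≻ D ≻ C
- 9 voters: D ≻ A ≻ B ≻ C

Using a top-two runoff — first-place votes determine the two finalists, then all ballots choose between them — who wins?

D

Round 1 first-place votes: A 25, B 0, C 13, D 21. A and D advance.
Runoff: A is ranked above D on 25 ballots, D above A on 34.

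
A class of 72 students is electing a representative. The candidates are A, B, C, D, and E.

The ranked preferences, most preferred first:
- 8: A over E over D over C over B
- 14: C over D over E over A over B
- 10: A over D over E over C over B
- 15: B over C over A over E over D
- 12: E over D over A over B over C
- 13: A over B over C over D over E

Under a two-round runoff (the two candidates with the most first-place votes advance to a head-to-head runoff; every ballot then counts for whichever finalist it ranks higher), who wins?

A

Round 1 first-place votes: A 31, B 15, C 14, D 0, E 12. A and B advance.
Runoff: A is ranked above B on 57 ballots, B above A on 15.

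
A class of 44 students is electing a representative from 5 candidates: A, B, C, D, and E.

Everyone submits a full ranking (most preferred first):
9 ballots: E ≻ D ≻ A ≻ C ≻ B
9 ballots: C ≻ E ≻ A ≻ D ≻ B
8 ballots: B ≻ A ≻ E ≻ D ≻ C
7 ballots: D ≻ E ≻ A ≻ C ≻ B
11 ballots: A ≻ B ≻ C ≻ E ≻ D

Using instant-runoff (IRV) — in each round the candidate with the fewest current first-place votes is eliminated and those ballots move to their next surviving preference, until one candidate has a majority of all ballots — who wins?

Round 1: A 11, B 8, C 9, D 7, E 9. D eliminated.
Round 2: A 11, B 8, C 9, E 16. B eliminated.
Round 3: A 19, C 9, E 16. C eliminated.
Round 4: A 19, E 25. E has a majority (≥23).

E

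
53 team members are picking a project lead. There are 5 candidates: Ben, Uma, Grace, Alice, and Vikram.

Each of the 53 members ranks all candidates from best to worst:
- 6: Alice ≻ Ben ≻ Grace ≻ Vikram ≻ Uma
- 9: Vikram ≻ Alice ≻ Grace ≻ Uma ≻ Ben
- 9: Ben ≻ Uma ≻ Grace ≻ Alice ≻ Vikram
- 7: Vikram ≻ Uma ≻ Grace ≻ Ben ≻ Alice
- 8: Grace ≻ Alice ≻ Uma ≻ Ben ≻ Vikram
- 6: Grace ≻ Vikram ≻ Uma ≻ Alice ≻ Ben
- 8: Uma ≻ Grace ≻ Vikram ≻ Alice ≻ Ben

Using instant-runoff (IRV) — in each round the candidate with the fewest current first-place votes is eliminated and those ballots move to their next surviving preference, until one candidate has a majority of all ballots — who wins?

Grace

Round 1: Ben 9, Uma 8, Grace 14, Alice 6, Vikram 16. Alice eliminated.
Round 2: Ben 15, Uma 8, Grace 14, Vikram 16. Uma eliminated.
Round 3: Ben 15, Grace 22, Vikram 16. Ben eliminated.
Round 4: Grace 37, Vikram 16. Grace has a majority (≥27).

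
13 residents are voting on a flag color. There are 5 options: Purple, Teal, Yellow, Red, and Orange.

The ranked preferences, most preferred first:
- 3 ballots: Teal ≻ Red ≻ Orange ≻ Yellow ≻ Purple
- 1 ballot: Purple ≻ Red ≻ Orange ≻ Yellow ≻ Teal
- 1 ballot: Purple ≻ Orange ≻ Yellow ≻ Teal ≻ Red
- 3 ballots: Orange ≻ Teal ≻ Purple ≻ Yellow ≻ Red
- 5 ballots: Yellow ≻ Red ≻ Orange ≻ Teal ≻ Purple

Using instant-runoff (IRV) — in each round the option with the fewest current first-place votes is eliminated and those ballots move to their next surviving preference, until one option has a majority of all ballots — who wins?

Round 1: Purple 2, Teal 3, Yellow 5, Red 0, Orange 3. Red eliminated.
Round 2: Purple 2, Teal 3, Yellow 5, Orange 3. Purple eliminated.
Round 3: Teal 3, Yellow 5, Orange 5. Teal eliminated.
Round 4: Yellow 5, Orange 8. Orange has a majority (≥7).

Orange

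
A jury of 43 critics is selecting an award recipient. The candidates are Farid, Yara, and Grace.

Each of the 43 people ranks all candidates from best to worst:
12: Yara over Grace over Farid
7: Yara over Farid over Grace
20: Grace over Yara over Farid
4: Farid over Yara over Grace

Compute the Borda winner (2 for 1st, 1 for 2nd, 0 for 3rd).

Yara

Farid: 12×0 + 7×1 + 20×0 + 4×2 = 15
Yara: 12×2 + 7×2 + 20×1 + 4×1 = 62
Grace: 12×1 + 7×0 + 20×2 + 4×0 = 52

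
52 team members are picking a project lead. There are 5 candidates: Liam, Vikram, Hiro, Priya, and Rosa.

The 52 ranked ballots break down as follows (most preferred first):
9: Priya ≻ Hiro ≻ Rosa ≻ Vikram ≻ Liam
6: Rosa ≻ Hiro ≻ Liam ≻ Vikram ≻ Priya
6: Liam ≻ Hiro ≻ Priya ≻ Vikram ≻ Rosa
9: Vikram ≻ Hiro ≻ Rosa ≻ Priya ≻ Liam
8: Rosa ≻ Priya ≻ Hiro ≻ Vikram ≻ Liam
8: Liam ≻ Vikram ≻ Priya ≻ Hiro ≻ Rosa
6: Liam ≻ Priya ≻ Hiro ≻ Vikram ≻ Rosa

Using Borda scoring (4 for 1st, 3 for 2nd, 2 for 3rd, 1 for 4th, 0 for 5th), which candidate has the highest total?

Liam: 9×0 + 6×2 + 6×4 + 9×0 + 8×0 + 8×4 + 6×4 = 92
Vikram: 9×1 + 6×1 + 6×1 + 9×4 + 8×1 + 8×3 + 6×1 = 95
Hiro: 9×3 + 6×3 + 6×3 + 9×3 + 8×2 + 8×1 + 6×2 = 126
Priya: 9×4 + 6×0 + 6×2 + 9×1 + 8×3 + 8×2 + 6×3 = 115
Rosa: 9×2 + 6×4 + 6×0 + 9×2 + 8×4 + 8×0 + 6×0 = 92

Hiro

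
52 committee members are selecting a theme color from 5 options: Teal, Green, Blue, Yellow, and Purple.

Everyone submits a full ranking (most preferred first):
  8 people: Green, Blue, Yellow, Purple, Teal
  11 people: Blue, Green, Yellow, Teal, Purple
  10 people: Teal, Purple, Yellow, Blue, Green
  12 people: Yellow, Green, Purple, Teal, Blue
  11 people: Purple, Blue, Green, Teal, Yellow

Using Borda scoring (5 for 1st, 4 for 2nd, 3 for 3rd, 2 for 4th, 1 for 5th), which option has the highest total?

Teal: 8×1 + 11×2 + 10×5 + 12×2 + 11×2 = 126
Green: 8×5 + 11×4 + 10×1 + 12×4 + 11×3 = 175
Blue: 8×4 + 11×5 + 10×2 + 12×1 + 11×4 = 163
Yellow: 8×3 + 11×3 + 10×3 + 12×5 + 11×1 = 158
Purple: 8×2 + 11×1 + 10×4 + 12×3 + 11×5 = 158

Green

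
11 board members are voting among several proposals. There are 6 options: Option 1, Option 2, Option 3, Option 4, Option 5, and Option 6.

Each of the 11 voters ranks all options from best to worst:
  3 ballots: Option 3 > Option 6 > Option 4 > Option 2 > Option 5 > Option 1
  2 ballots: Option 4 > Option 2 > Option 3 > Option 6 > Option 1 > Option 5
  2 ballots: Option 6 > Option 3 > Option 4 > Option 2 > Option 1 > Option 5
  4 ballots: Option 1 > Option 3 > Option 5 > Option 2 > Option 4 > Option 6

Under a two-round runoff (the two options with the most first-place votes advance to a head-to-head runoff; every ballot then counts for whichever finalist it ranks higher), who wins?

Option 3

Round 1 first-place votes: Option 1 4, Option 2 0, Option 3 3, Option 4 2, Option 5 0, Option 6 2. Option 1 and Option 3 advance.
Runoff: Option 1 is ranked above Option 3 on 4 ballots, Option 3 above Option 1 on 7.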